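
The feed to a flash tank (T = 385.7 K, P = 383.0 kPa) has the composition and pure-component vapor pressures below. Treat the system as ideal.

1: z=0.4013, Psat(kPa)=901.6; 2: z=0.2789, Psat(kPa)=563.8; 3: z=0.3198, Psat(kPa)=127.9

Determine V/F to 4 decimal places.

Raoult's law: Kᵢ = Pᵢˢᵃᵗ/P = Pᵢˢᵃᵗ/383.0.
  K_1 = 901.6/383.0 = 2.354047, K_2 = 563.8/383.0 = 1.472063, K_3 = 127.9/383.0 = 0.333943
Rachford–Rice: g(V/F) = Σ zᵢ(Kᵢ−1)/(1+V/F(Kᵢ−1)) = 0.
Check two-phase: ΣzᵢKᵢ = 1.4620 > 1 and Σzᵢ/Kᵢ = 1.3176 > 1, so g(0) = 0.4620 > 0 and g(1) = -0.3176 < 0.
Iterate (Newton) starting at V/F = 0.5:
  V/F = 0.5000: g = 0.11117, g' = -0.6212 → V/F = 0.6790
  V/F = 0.6790: g = -0.00604, g' = -0.7082 → V/F = 0.6704
Converged at V/F = 0.6704.

V/F = 0.6704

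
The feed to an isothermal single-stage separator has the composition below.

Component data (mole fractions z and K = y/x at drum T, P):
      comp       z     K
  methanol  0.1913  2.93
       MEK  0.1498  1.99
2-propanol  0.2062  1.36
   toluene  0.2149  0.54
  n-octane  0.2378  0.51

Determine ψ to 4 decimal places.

Iterate (Newton) starting at ψ = 0.54:
  ψ = 0.5400: g = 0.04961, g' = -0.4380 → ψ = 0.6533
  ψ = 0.6533: g = 0.00077, g' = -0.4275 → ψ = 0.6551
Converged at ψ = 0.6551.

ψ = 0.6551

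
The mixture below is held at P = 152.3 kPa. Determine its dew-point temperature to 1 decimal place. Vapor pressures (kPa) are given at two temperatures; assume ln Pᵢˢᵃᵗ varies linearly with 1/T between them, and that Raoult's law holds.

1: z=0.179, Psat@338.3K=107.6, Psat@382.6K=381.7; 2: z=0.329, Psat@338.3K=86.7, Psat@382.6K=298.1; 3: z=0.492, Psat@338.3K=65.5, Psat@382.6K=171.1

T = 365.1 K

Dew-point temperature: Σzᵢ·P/Pᵢˢᵃᵗ(T) = 1. Interpolate ln Pᵢˢᵃᵗ = aᵢ + bᵢ/T.
  T = 338.3 K: ΣzᵢP/Pᵢˢᵃᵗ = 1.9753
  T = 382.6 K: ΣzᵢP/Pᵢˢᵃᵗ = 0.6774
  T = 360.5 K: ΣzᵢP/Pᵢˢᵃᵗ = 1.1154
  T = 371.6 K: ΣzᵢP/Pᵢˢᵃᵗ = 0.8614
  T = 366.1 K: ΣzᵢP/Pᵢˢᵃᵗ = 0.9770
  T = 363.3 K: ΣzᵢP/Pᵢˢᵃᵗ = 1.0433
Interpolating between 363.3 K and 366.1 K gives T ≈ 365.1 K.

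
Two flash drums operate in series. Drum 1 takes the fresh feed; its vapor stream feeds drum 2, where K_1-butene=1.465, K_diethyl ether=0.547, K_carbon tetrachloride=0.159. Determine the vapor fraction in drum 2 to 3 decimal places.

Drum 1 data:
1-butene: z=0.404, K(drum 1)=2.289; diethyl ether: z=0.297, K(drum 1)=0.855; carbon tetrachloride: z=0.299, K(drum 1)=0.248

V/F (drum 2) = 0.306

Drum 1:
Material balance + equilibrium reduce to Σ zᵢ(Kᵢ−1)/(1+ψ₁(Kᵢ−1)) = 0.
Feasibility: ΣzᵢKᵢ = 1.253, Σzᵢ/Kᵢ = 1.730 — both > 1, two phases present.
Newton iteration, ψ₁⁰ = 0.36:
  ψ₁ = 0.360: g = 0.0019, g' = -0.638 → ψ₁ = 0.363
Converged at ψ₁ = 0.363.
Drum-1 compositions:
  1-butene: x = 0.275, y = 0.630
  diethyl ether: x = 0.314, y = 0.268
  carbon tetrachloride: x = 0.411, y = 0.102
Drum-2 feed = drum-1 vapor: z₂ = (0.6300, 0.2680, 0.1020).
Drum 2:
Newton iteration, ψ₂⁰ = 0.5:
  ψ₂ = 0.500: g = -0.0673, g' = -0.396 → ψ₂ = 0.330
  ψ₂ = 0.330: g = -0.0076, g' = -0.317 → ψ₂ = 0.306
Converged at ψ₂ = 0.306.
  1-butene: x = 0.552, y = 0.808
  diethyl ether: x = 0.311, y = 0.170
  carbon tetrachloride: x = 0.137, y = 0.022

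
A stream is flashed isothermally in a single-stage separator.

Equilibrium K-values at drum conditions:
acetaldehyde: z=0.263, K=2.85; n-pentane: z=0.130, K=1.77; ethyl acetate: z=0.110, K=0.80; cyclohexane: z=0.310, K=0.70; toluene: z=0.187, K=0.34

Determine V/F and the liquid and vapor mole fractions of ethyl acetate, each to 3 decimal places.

V/F = 0.514, x_ethyl acetate = 0.123, y_ethyl acetate = 0.098

Newton–Raphson from V/F = 0.68:
  V/F = 0.680: g = -0.0850, g' = -0.528 → V/F = 0.519
  V/F = 0.519: g = -0.0026, g' = -0.507 → V/F = 0.514
Converged at V/F = 0.514.
Compositions from xᵢ = zᵢ/(1+V/F(Kᵢ−1)), yᵢ = Kᵢxᵢ:
  acetaldehyde: x = 0.135, y = 0.384
  n-pentane: x = 0.093, y = 0.165
  ethyl acetate: x = 0.123, y = 0.098
  cyclohexane: x = 0.366, y = 0.257
  toluene: x = 0.283, y = 0.096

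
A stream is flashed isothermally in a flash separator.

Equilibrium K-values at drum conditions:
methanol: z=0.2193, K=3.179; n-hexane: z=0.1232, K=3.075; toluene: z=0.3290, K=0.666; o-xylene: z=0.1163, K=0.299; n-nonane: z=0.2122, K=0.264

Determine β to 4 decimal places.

Let β = V/F and solve Σ zᵢ(Kᵢ−1)/(1+β(Kᵢ−1)) = 0.
g(0) = ΣzᵢKᵢ − 1 = 0.3859 and g(1) = 1 − Σzᵢ/Kᵢ = -0.7958, so a root lies in (0, 1).
Newton–Raphson from β = 0.5:
  β = 0.5000: g = -0.15040, g' = -0.8424 → β = 0.3215
  β = 0.3215: g = 0.00143, g' = -0.8895 → β = 0.3231
Converged at β = 0.3231.

β = 0.3231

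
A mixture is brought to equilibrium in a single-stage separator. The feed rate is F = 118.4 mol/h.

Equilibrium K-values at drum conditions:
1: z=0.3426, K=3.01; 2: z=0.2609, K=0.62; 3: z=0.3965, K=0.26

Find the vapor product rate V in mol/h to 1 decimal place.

V = 28.3 mol/h

Iterate (Newton) starting at V/F = 0.56:
  V/F = 0.5600: g = -0.30302, g' = -1.0003 → V/F = 0.2571
  V/F = 0.2571: g = -0.01819, g' = -0.9791 → V/F = 0.2385
  V/F = 0.2385: g = 0.00017, g' = -0.9982 → V/F = 0.2387
Converged at V/F = 0.2387.
Then V = V/F·F = 0.2387·118.4 = 28.3 mol/h and L = F − V = 90.1 mol/h.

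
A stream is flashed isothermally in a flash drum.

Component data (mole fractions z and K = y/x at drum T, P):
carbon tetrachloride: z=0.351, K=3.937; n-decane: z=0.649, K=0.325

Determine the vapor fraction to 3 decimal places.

Binary case is linear: z₁(K₁−1)(1+ψ(K₂−1)) + z₂(K₂−1)(1+ψ(K₁−1)) = 0
⇒ ψ = [z₁(K₁−1)+z₂(K₂−1)] / [−(K₁−1)(K₂−1)] = 0.5928/1.9825 = 0.299

ψ = 0.299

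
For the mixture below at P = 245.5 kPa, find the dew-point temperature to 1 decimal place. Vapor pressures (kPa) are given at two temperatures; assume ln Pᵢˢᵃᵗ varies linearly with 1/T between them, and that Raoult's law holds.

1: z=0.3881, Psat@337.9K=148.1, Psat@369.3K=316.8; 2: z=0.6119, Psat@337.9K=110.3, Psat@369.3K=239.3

T = 366.0 K

Dew-point temperature: Σzᵢ·P/Pᵢˢᵃᵗ(T) = 1. Interpolate ln Pᵢˢᵃᵗ = aᵢ + bᵢ/T.
  T = 337.9 K: ΣzᵢP/Pᵢˢᵃᵗ = 2.0053
  T = 369.3 K: ΣzᵢP/Pᵢˢᵃᵗ = 0.9285
  T = 353.6 K: ΣzᵢP/Pᵢˢᵃᵗ = 1.3414
  T = 361.5 K: ΣzᵢP/Pᵢˢᵃᵗ = 1.1103
  T = 365.4 K: ΣzᵢP/Pᵢˢᵃᵗ = 1.0144
  T = 367.4 K: ΣzᵢP/Pᵢˢᵃᵗ = 0.9692
Interpolating between 365.4 K and 367.4 K gives T ≈ 366.0 K.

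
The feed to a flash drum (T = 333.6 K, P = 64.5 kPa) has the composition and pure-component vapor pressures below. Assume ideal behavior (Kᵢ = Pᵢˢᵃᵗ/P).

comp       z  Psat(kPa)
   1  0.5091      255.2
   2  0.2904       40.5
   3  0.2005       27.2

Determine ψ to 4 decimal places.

ψ = 0.9096

Raoult's law: Kᵢ = Pᵢˢᵃᵗ/P = Pᵢˢᵃᵗ/64.5.
  K_1 = 255.2/64.5 = 3.956589, K_2 = 40.5/64.5 = 0.627907, K_3 = 27.2/64.5 = 0.421705
Material balance + equilibrium reduce to Σ zᵢ(Kᵢ−1)/(1+ψ(Kᵢ−1)) = 0.
g(0) = ΣzᵢKᵢ − 1 = 1.2812 and g(1) = 1 − Σzᵢ/Kᵢ = -0.0666, so a root lies in (0, 1).
Newton–Raphson from ψ = 0.5:
  ψ = 0.5000: g = 0.31149, g' = -0.9180 → ψ = 0.8393
  ψ = 0.8393: g = 0.04990, g' = -0.7054 → ψ = 0.9101
  ψ = 0.9101: g = -0.00031, g' = -0.7174 → ψ = 0.9096
Converged at ψ = 0.9096.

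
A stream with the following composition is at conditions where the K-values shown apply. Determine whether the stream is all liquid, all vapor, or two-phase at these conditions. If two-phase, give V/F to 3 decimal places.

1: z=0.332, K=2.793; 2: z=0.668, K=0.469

ΣzᵢKᵢ = 1.241; Σzᵢ/Kᵢ = 1.543.
Both exceed 1, so a two-phase solution exists.
Rachford–Rice: g(ψ) = Σ zᵢ(Kᵢ−1)/(1+ψ(Kᵢ−1)) = 0.
Newton iteration, ψ⁰ = 0.3:
  ψ = 0.300: g = -0.0348, g' = -0.718 → ψ = 0.251
  ψ = 0.251: g = 0.0009, g' = -0.758 → ψ = 0.253
Converged at ψ = 0.253.

two-phase, V/F = 0.253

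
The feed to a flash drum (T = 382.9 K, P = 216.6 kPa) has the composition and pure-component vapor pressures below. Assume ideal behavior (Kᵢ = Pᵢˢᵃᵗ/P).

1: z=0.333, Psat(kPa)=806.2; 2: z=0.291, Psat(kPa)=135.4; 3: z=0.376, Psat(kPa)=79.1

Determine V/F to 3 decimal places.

Raoult's law: Kᵢ = Pᵢˢᵃᵗ/P = Pᵢˢᵃᵗ/216.6.
  K_1 = 806.2/216.6 = 3.72207, K_2 = 135.4/216.6 = 0.62512, K_3 = 79.1/216.6 = 0.36519
Rachford–Rice: g(V/F) = Σ zᵢ(Kᵢ−1)/(1+V/F(Kᵢ−1)) = 0.
Feasibility: ΣzᵢKᵢ = 1.559, Σzᵢ/Kᵢ = 1.585 — both > 1, two phases present.
Newton iteration, V/F⁰ = 0.4:
  V/F = 0.400: g = -0.0143, g' = -0.894 → V/F = 0.384
Converged at V/F = 0.384.

V/F = 0.384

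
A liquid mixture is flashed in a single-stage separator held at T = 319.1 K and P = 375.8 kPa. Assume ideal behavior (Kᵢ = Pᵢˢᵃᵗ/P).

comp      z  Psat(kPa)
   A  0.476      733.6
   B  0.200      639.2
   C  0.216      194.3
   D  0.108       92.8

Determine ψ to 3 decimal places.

ψ = 0.759

Raoult's law: Kᵢ = Pᵢˢᵃᵗ/P = Pᵢˢᵃᵗ/375.8.
  K_A = 733.6/375.8 = 1.95210, K_B = 639.2/375.8 = 1.70090, K_C = 194.3/375.8 = 0.51703, K_D = 92.8/375.8 = 0.24694
Rachford–Rice: g(ψ) = Σ zᵢ(Kᵢ−1)/(1+ψ(Kᵢ−1)) = 0.
Check two-phase: ΣzᵢKᵢ = 1.408 > 1 and Σzᵢ/Kᵢ = 1.217 > 1, so g(0) = 0.408 > 0 and g(1) = -0.217 < 0.
Newton–Raphson from ψ = 0.31:
  ψ = 0.310: g = 0.2363, g' = -0.497 → ψ = 0.785
  ψ = 0.785: g = -0.0172, g' = -0.679 → ψ = 0.760
  ψ = 0.760: g = -0.0004, g' = -0.647 → ψ = 0.759
Converged at ψ = 0.759.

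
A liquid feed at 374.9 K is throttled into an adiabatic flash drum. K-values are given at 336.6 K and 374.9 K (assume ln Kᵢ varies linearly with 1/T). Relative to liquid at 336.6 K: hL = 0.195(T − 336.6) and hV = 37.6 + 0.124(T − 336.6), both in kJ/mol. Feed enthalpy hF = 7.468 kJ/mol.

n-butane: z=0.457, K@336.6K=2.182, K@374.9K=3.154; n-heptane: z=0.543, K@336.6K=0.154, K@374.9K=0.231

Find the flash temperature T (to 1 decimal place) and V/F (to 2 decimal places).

T = 345.0 K, V/F = 0.16

Adiabatic flash: solve Rachford–Rice at each trial T, then check hF = ψ·hV(T) + (1−ψ)·hL(T).
  T = 336.6 K: K = (2.182, 0.154), RR gives ψ = 0.081, H_out = 3.038 kJ/mol
  T = 374.9 K: K = (3.154, 0.231), RR gives ψ = 0.342, H_out = 19.404 kJ/mol
  T = 355.8 K: K = (2.651, 0.191), RR gives ψ = 0.236, H_out = 12.289 kJ/mol
  T = 346.2 K: K = (2.411, 0.172), RR gives ψ = 0.167, H_out = 8.044 kJ/mol
  T = 341.4 K: K = (2.295, 0.163), RR gives ψ = 0.127, H_out = 5.658 kJ/mol
  T = 343.8 K: K = (2.353, 0.167), RR gives ψ = 0.148, H_out = 6.877 kJ/mol
Linear interpolation between T = 343.8 (H_out = 6.877) and T = 346.2 (H_out = 8.044) on hF = 7.468 gives T ≈ 345.0 K, at which ψ = 0.16.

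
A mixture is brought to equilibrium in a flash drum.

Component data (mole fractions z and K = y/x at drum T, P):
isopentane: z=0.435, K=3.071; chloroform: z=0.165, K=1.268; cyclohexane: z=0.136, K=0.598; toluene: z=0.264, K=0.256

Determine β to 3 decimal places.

β = 0.614

Material balance + equilibrium reduce to Σ zᵢ(Kᵢ−1)/(1+β(Kᵢ−1)) = 0.
g(0) = ΣzᵢKᵢ − 1 = 0.694 and g(1) = 1 − Σzᵢ/Kᵢ = -0.530, so a root lies in (0, 1).
Iterate (Newton) starting at β = 0.5:
  β = 0.500: g = 0.1004, g' = -0.864 → β = 0.616
  β = 0.616: g = -0.0016, g' = -0.906 → β = 0.614
Converged at β = 0.614.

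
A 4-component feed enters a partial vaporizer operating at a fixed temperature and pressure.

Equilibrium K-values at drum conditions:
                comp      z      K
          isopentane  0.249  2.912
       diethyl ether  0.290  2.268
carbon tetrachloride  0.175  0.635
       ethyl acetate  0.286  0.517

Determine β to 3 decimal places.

β = 0.915

Material balance + equilibrium reduce to Σ zᵢ(Kᵢ−1)/(1+β(Kᵢ−1)) = 0.
Check two-phase: ΣzᵢKᵢ = 1.642 > 1 and Σzᵢ/Kᵢ = 1.042 > 1, so g(0) = 0.642 > 0 and g(1) = -0.042 < 0.
Newton–Raphson from β = 0.5:
  β = 0.500: g = 0.2082, g' = -0.563 → β = 0.870
  β = 0.870: g = 0.0220, g' = -0.482 → β = 0.915
Converged at β = 0.915.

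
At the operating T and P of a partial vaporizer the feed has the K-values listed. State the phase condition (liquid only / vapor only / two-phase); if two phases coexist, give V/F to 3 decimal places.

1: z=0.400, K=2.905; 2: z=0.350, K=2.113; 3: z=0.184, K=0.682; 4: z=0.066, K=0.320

ΣzᵢKᵢ = 2.048; Σzᵢ/Kᵢ = 0.779.
Since Σzᵢ/Kᵢ < 1 the mixture is above its dew point — single vapor phase.

vapor only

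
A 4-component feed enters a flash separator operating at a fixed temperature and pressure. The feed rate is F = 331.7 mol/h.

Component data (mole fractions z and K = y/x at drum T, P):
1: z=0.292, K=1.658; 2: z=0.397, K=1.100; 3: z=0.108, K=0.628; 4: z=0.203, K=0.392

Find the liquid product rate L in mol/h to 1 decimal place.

Let β = V/F and solve Σ zᵢ(Kᵢ−1)/(1+β(Kᵢ−1)) = 0.
Feasibility: ΣzᵢKᵢ = 1.068, Σzᵢ/Kᵢ = 1.227 — both > 1, two phases present.
Newton iteration, β⁰ = 0.61:
  β = 0.610: g = -0.0736, g' = -0.283 → β = 0.349
  β = 0.349: g = -0.0083, g' = -0.228 → β = 0.313
Converged at β = 0.313.
Then V = β·F = 0.3126·331.7 = 103.7 mol/h and L = F − V = 228.0 mol/h.

L = 228.0 mol/h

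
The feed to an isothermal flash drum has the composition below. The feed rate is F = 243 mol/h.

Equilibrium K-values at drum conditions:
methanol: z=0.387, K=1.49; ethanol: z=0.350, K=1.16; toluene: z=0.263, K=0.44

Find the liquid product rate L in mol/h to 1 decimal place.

L = 121.9 mol/h

Material balance + equilibrium reduce to Σ zᵢ(Kᵢ−1)/(1+V/F(Kᵢ−1)) = 0.
g(0) = ΣzᵢKᵢ − 1 = 0.098 and g(1) = 1 − Σzᵢ/Kᵢ = -0.159, so a root lies in (0, 1).
Newton iteration, V/F⁰ = 0.49:
  V/F = 0.490: g = 0.0019, g' = -0.225 → V/F = 0.498
Converged at V/F = 0.498.
Then V = V/F·F = 0.4983·243 = 121.1 mol/h and L = F − V = 121.9 mol/h.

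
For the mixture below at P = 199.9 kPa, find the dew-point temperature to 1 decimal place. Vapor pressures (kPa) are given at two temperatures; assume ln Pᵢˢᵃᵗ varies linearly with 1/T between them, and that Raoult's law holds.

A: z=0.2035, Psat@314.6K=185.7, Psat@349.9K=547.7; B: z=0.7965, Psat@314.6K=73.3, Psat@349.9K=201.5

T = 344.4 K

Dew-point temperature: Σzᵢ·P/Pᵢˢᵃᵗ(T) = 1. Interpolate ln Pᵢˢᵃᵗ = aᵢ + bᵢ/T.
  T = 314.6 K: ΣzᵢP/Pᵢˢᵃᵗ = 2.3912
  T = 349.9 K: ΣzᵢP/Pᵢˢᵃᵗ = 0.8644
  T = 332.2 K: ΣzᵢP/Pᵢˢᵃᵗ = 1.4013
  T = 341.0 K: ΣzᵢP/Pᵢˢᵃᵗ = 1.0952
  T = 345.4 K: ΣzᵢP/Pᵢˢᵃᵗ = 0.9728
  T = 343.2 K: ΣzᵢP/Pᵢˢᵃᵗ = 1.0318
Interpolating between 343.2 K and 345.4 K gives T ≈ 344.4 K.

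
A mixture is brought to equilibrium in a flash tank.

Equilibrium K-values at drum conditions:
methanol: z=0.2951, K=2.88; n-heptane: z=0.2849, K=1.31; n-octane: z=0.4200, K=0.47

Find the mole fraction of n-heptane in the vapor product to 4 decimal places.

Rachford–Rice: g(β) = Σ zᵢ(Kᵢ−1)/(1+β(Kᵢ−1)) = 0.
Feasibility: ΣzᵢKᵢ = 1.4205, Σzᵢ/Kᵢ = 1.2136 — both > 1, two phases present.
Newton iteration, β⁰ = 0.4:
  β = 0.4000: g = 0.11275, g' = -0.5515 → β = 0.6045
  β = 0.6045: g = 0.00654, g' = -0.5034 → β = 0.6174
Converged at β = 0.6175.
Compositions from xᵢ = zᵢ/(1+β(Kᵢ−1)), yᵢ = Kᵢxᵢ:
  methanol: x = 0.1366, y = 0.3933
  n-heptane: x = 0.2391, y = 0.3133
  n-octane: x = 0.6243, y = 0.2934

y_n-heptane = 0.3133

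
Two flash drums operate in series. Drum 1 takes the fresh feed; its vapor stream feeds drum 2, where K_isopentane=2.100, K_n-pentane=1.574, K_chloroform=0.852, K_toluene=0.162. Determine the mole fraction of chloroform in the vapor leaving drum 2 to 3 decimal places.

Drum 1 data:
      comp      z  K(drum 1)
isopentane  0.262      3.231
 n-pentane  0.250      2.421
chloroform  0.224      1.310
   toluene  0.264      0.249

y_chloroform (drum 2) = 0.226

Drum 1:
Newton–Raphson from ψ₁ = 0.51:
  ψ₁ = 0.510: g = 0.2180, g' = -0.862 → ψ₁ = 0.763
  ψ₁ = 0.763: g = -0.0213, g' = -1.125 → ψ₁ = 0.744
Converged at ψ₁ = 0.744.
Drum-1 compositions:
  isopentane: x = 0.099, y = 0.318
  n-pentane: x = 0.122, y = 0.294
  chloroform: x = 0.182, y = 0.238
  toluene: x = 0.598, y = 0.149
Drum-2 feed = drum-1 vapor: z₂ = (0.3184, 0.2943, 0.2385, 0.1489).
Drum 2:
Material balance + equilibrium reduce to Σ zᵢ(Kᵢ−1)/(1+ψ₂(Kᵢ−1)) = 0.
Feasibility: ΣzᵢKᵢ = 1.359, Σzᵢ/Kᵢ = 1.537 — both > 1, two phases present.
Iterate (Newton) starting at ψ₂ = 0.55:
  ψ₂ = 0.550: g = 0.0768, g' = -0.571 → ψ₂ = 0.684
  ψ₂ = 0.684: g = -0.0107, g' = -0.756 → ψ₂ = 0.670
Converged at ψ₂ = 0.670.
  isopentane: x = 0.183, y = 0.385
  n-pentane: x = 0.213, y = 0.335
  chloroform: x = 0.265, y = 0.226
  toluene: x = 0.339, y = 0.055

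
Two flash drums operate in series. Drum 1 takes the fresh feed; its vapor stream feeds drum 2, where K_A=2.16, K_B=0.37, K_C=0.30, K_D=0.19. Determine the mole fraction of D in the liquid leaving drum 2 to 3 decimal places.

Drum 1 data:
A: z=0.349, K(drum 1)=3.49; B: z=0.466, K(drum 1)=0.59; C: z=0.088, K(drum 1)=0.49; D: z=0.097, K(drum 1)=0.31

Drum 1:
Iterate (Newton) starting at ψ₁ = 0.5:
  ψ₁ = 0.500: g = -0.0157, g' = -0.702 → ψ₁ = 0.478
Converged at ψ₁ = 0.478.
Drum-1 compositions:
  A: x = 0.159, y = 0.556
  B: x = 0.580, y = 0.342
  C: x = 0.116, y = 0.057
  D: x = 0.145, y = 0.045
Drum-2 feed = drum-1 vapor: z₂ = (0.5562, 0.3419, 0.0570, 0.0449).
Drum 2:
Material balance + equilibrium reduce to Σ zᵢ(Kᵢ−1)/(1+ψ₂(Kᵢ−1)) = 0.
g(0) = ΣzᵢKᵢ − 1 = 0.354 and g(1) = 1 − Σzᵢ/Kᵢ = -0.608, so a root lies in (0, 1).
Newton–Raphson from ψ₂ = 0.5:
  ψ₂ = 0.500: g = -0.0286, g' = -0.738 → ψ₂ = 0.461
Converged at ψ₂ = 0.461.
  A: x = 0.362, y = 0.783
  B: x = 0.482, y = 0.178
  C: x = 0.084, y = 0.025
  D: x = 0.072, y = 0.014

x_D (drum 2) = 0.072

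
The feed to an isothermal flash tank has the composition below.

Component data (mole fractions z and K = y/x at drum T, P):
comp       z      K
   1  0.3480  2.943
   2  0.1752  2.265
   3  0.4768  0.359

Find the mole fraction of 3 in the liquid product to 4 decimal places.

Let β = V/F and solve Σ zᵢ(Kᵢ−1)/(1+β(Kᵢ−1)) = 0.
g(0) = ΣzᵢKᵢ − 1 = 0.5922 and g(1) = 1 − Σzᵢ/Kᵢ = -0.5237, so a root lies in (0, 1).
Newton iteration, β⁰ = 0.31:
  β = 0.3100: g = 0.19977, g' = -0.9615 → β = 0.5178
  β = 0.5178: g = 0.01353, g' = -0.8677 → β = 0.5334
Converged at β = 0.5334.
Compositions from xᵢ = zᵢ/(1+β(Kᵢ−1)), yᵢ = Kᵢxᵢ:
  1: x = 0.1709, y = 0.5030
  2: x = 0.1046, y = 0.2370
  3: x = 0.7245, y = 0.2601

x_3 = 0.7245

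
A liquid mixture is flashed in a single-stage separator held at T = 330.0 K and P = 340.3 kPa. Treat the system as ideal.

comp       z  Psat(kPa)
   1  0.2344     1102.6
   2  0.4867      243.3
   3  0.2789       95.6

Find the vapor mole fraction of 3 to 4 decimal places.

Raoult's law: Kᵢ = Pᵢˢᵃᵗ/P = Pᵢˢᵃᵗ/340.3.
  K_1 = 1102.6/340.3 = 3.240082, K_2 = 243.3/340.3 = 0.714957, K_3 = 95.6/340.3 = 0.280929
Iterate (Newton) starting at ψ = 0.43:
  ψ = 0.4300: g = -0.18097, g' = -0.6587 → ψ = 0.1553
  ψ = 0.1553: g = 0.01866, g' = -0.8735 → ψ = 0.1766
  ψ = 0.1766: g = 0.00040, g' = -0.8369 → ψ = 0.1771
Converged at ψ = 0.1771.
Compositions from xᵢ = zᵢ/(1+ψ(Kᵢ−1)), yᵢ = Kᵢxᵢ:
  1: x = 0.1678, y = 0.5437
  2: x = 0.5126, y = 0.3665
  3: x = 0.3196, y = 0.0898

y_3 = 0.0898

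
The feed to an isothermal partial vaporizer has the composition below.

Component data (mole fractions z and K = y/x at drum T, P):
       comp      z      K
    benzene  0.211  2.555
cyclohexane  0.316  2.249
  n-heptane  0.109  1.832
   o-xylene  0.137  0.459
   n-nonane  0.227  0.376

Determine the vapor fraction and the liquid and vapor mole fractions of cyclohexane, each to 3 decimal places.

ψ = 0.779, x_cyclohexane = 0.160, y_cyclohexane = 0.360

Rachford–Rice: g(ψ) = Σ zᵢ(Kᵢ−1)/(1+ψ(Kᵢ−1)) = 0.
Feasibility: ΣzᵢKᵢ = 1.598, Σzᵢ/Kᵢ = 1.185 — both > 1, two phases present.
Newton–Raphson from ψ = 0.5:
  ψ = 0.500: g = 0.1841, g' = -0.648 → ψ = 0.784
  ψ = 0.784: g = -0.0040, g' = -0.717 → ψ = 0.779
Converged at ψ = 0.779.
Compositions from xᵢ = zᵢ/(1+ψ(Kᵢ−1)), yᵢ = Kᵢxᵢ:
  benzene: x = 0.095, y = 0.244
  cyclohexane: x = 0.160, y = 0.360
  n-heptane: x = 0.066, y = 0.121
  o-xylene: x = 0.237, y = 0.109
  n-nonane: x = 0.441, y = 0.166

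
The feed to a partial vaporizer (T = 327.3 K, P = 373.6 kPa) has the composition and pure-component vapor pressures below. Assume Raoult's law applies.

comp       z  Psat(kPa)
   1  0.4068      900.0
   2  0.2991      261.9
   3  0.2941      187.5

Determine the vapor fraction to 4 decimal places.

Raoult's law: Kᵢ = Pᵢˢᵃᵗ/P = Pᵢˢᵃᵗ/373.6.
  K_1 = 900.0/373.6 = 2.408994, K_2 = 261.9/373.6 = 0.701017, K_3 = 187.5/373.6 = 0.501874
Material balance + equilibrium reduce to Σ zᵢ(Kᵢ−1)/(1+ψ(Kᵢ−1)) = 0.
g(0) = ΣzᵢKᵢ − 1 = 0.3373 and g(1) = 1 − Σzᵢ/Kᵢ = -0.1815, so a root lies in (0, 1).
Iterate (Newton) starting at ψ = 0.34:
  ψ = 0.3400: g = 0.11162, g' = -0.5081 → ψ = 0.5597
  ψ = 0.5597: g = 0.00994, g' = -0.4313 → ψ = 0.5827
  ψ = 0.5827: g = 0.00004, g' = -0.4276 → ψ = 0.5828
Converged at ψ = 0.5828.

ψ = 0.5828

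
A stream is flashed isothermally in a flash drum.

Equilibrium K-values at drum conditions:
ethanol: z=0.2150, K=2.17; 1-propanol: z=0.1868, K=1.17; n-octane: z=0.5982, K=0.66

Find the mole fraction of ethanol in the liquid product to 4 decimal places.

x_ethanol = 0.1648

Iterate (Newton) starting at ψ = 0.5:
  ψ = 0.5000: g = -0.05707, g' = -0.2221 → ψ = 0.2431
  ψ = 0.2431: g = 0.00464, g' = -0.2656 → ψ = 0.2605
  ψ = 0.2605: g = 0.00004, g' = -0.2611 → ψ = 0.2607
Converged at ψ = 0.2607.
Compositions from xᵢ = zᵢ/(1+ψ(Kᵢ−1)), yᵢ = Kᵢxᵢ:
  ethanol: x = 0.1648, y = 0.3575
  1-propanol: x = 0.1789, y = 0.2093
  n-octane: x = 0.6564, y = 0.4332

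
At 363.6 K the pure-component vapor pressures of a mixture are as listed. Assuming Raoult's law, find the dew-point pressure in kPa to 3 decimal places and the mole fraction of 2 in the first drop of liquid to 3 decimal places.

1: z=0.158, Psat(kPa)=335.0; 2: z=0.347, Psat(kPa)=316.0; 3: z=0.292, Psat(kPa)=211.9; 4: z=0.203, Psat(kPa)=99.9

At the dew point ψ → 1, so Σzᵢ/Kᵢ = 1 with Kᵢ = Pᵢˢᵃᵗ/P ⇒ 1/P = Σzᵢ/Pᵢˢᵃᵗ.
1/P = 0.158/335.0 + 0.347/316.0 + 0.292/211.9 + 0.203/99.9 = 0.004980 ⇒ P = 200.812 kPa
xᵢ = zᵢP/Pᵢˢᵃᵗ ⇒ x_2 = 0.347·200.812/316.0 = 0.221

Pdew = 200.812 kPa, x_2 = 0.221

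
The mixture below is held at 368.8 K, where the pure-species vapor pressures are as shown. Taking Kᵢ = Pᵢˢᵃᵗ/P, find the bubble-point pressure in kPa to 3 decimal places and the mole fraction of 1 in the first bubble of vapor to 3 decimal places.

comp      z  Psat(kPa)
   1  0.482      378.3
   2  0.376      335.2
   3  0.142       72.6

At the bubble point ψ → 0, so ΣzᵢKᵢ = 1 with Kᵢ = Pᵢˢᵃᵗ/P ⇒ P = ΣzᵢPᵢˢᵃᵗ.
P = 0.482·378.3 + 0.376·335.2 + 0.142·72.6 = 318.685 kPa
yᵢ = zᵢPᵢˢᵃᵗ/P ⇒ y_1 = 0.482·378.3/318.685 = 0.572

Pbub = 318.685 kPa, y_1 = 0.572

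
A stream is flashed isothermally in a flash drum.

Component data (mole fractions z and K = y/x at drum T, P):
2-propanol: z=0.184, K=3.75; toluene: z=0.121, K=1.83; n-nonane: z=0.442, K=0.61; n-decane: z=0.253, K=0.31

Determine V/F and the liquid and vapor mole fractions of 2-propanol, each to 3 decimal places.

V/F = 0.227, x_2-propanol = 0.113, y_2-propanol = 0.425

Material balance + equilibrium reduce to Σ zᵢ(Kᵢ−1)/(1+V/F(Kᵢ−1)) = 0.
Check two-phase: ΣzᵢKᵢ = 1.259 > 1 and Σzᵢ/Kᵢ = 1.656 > 1, so g(0) = 0.259 > 0 and g(1) = -0.656 < 0.
Iterate (Newton) starting at V/F = 0.33:
  V/F = 0.330: g = -0.0798, g' = -0.724 → V/F = 0.220
  V/F = 0.220: g = 0.0059, g' = -0.848 → V/F = 0.227
Converged at V/F = 0.227.
Compositions from xᵢ = zᵢ/(1+V/F(Kᵢ−1)), yᵢ = Kᵢxᵢ:
  2-propanol: x = 0.113, y = 0.425
  toluene: x = 0.102, y = 0.186
  n-nonane: x = 0.485, y = 0.296
  n-decane: x = 0.300, y = 0.093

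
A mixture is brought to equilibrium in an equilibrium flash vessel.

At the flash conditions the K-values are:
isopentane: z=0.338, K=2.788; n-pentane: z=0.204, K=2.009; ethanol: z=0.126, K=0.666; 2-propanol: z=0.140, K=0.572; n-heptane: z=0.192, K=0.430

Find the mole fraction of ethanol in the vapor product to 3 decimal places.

y_ethanol = 0.116

Material balance + equilibrium reduce to Σ zᵢ(Kᵢ−1)/(1+ψ(Kᵢ−1)) = 0.
g(0) = ΣzᵢKᵢ − 1 = 0.599 and g(1) = 1 − Σzᵢ/Kᵢ = -0.103, so a root lies in (0, 1).
Newton–Raphson from ψ = 0.3:
  ψ = 0.300: g = 0.3038, g' = -0.722 → ψ = 0.721
  ψ = 0.721: g = 0.0554, g' = -0.534 → ψ = 0.825
  ψ = 0.825: g = -0.0006, g' = -0.548 → ψ = 0.824
Converged at ψ = 0.824.
Compositions from xᵢ = zᵢ/(1+ψ(Kᵢ−1)), yᵢ = Kᵢxᵢ:
  isopentane: x = 0.137, y = 0.381
  n-pentane: x = 0.111, y = 0.224
  ethanol: x = 0.174, y = 0.116
  2-propanol: x = 0.216, y = 0.124
  n-heptane: x = 0.362, y = 0.156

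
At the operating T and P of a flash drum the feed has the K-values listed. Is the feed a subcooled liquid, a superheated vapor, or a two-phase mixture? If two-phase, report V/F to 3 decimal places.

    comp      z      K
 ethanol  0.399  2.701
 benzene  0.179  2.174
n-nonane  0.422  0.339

two-phase, V/F = 0.596

ΣzᵢKᵢ = 1.610; Σzᵢ/Kᵢ = 1.475.
Both exceed 1, so a two-phase solution exists.
Newton–Raphson from ψ = 0.65:
  ψ = 0.650: g = -0.0476, g' = -0.907 → ψ = 0.598
  ψ = 0.598: g = -0.0009, g' = -0.873 → ψ = 0.596
Converged at ψ = 0.596.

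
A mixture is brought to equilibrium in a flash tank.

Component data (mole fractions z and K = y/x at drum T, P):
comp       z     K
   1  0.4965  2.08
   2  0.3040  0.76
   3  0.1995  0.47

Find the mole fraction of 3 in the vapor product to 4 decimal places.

y_3 = 0.1687

Material balance + equilibrium reduce to Σ zᵢ(Kᵢ−1)/(1+β(Kᵢ−1)) = 0.
g(0) = ΣzᵢKᵢ − 1 = 0.3575 and g(1) = 1 − Σzᵢ/Kᵢ = -0.0632, so a root lies in (0, 1).
Newton iteration, β⁰ = 0.5:
  β = 0.5000: g = 0.12143, g' = -0.3705 → β = 0.8277
  β = 0.8277: g = 0.00371, g' = -0.3666 → β = 0.8378
Converged at β = 0.8378.
Compositions from xᵢ = zᵢ/(1+β(Kᵢ−1)), yᵢ = Kᵢxᵢ:
  1: x = 0.2607, y = 0.5422
  2: x = 0.3805, y = 0.2892
  3: x = 0.3588, y = 0.1687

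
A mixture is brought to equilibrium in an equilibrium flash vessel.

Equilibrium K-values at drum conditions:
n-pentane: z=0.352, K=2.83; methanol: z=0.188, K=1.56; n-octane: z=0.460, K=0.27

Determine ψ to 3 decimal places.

Rachford–Rice: g(ψ) = Σ zᵢ(Kᵢ−1)/(1+ψ(Kᵢ−1)) = 0.
g(0) = ΣzᵢKᵢ − 1 = 0.414 and g(1) = 1 − Σzᵢ/Kᵢ = -0.949, so a root lies in (0, 1).
Iterate (Newton) starting at ψ = 0.5:
  ψ = 0.500: g = -0.1102, g' = -0.965 → ψ = 0.386
  ψ = 0.386: g = -0.0033, g' = -0.920 → ψ = 0.382
Converged at ψ = 0.382.

ψ = 0.382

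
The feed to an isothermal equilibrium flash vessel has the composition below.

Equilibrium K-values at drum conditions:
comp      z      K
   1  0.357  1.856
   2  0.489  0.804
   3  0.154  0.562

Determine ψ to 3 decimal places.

Material balance + equilibrium reduce to Σ zᵢ(Kᵢ−1)/(1+ψ(Kᵢ−1)) = 0.
Check two-phase: ΣzᵢKᵢ = 1.142 > 1 and Σzᵢ/Kᵢ = 1.075 > 1, so g(0) = 0.142 > 0 and g(1) = -0.075 < 0.
Newton–Raphson from ψ = 0.47:
  ψ = 0.470: g = 0.0274, g' = -0.203 → ψ = 0.605
  ψ = 0.605: g = 0.0008, g' = -0.192 → ψ = 0.609
Converged at ψ = 0.609.

ψ = 0.609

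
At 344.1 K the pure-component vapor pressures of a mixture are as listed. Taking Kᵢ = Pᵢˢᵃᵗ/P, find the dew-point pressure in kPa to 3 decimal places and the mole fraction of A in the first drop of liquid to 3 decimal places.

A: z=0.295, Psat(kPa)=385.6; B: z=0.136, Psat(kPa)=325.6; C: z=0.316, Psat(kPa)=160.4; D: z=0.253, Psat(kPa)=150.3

Pdew = 206.778 kPa, x_A = 0.158

At the dew point ψ → 1, so Σzᵢ/Kᵢ = 1 with Kᵢ = Pᵢˢᵃᵗ/P ⇒ 1/P = Σzᵢ/Pᵢˢᵃᵗ.
1/P = 0.295/385.6 + 0.136/325.6 + 0.316/160.4 + 0.253/150.3 = 0.004836 ⇒ P = 206.778 kPa
xᵢ = zᵢP/Pᵢˢᵃᵗ ⇒ x_A = 0.295·206.778/385.6 = 0.158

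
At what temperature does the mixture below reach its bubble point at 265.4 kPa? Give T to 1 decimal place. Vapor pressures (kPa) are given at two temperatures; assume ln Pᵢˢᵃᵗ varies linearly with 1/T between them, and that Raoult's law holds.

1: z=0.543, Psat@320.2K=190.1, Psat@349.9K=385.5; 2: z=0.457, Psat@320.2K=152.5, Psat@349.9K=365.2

Bubble-point temperature: ΣzᵢPᵢˢᵃᵗ(T) = P. Interpolate ln Pᵢˢᵃᵗ = aᵢ + bᵢ/T.
  T = 320.2 K: ΣzᵢPᵢˢᵃᵗ = 172.92 kPa
  T = 349.9 K: ΣzᵢPᵢˢᵃᵗ = 376.22 kPa
  T = 335.0 K: ΣzᵢPᵢˢᵃᵗ = 258.93 kPa
  T = 342.4 K: ΣzᵢPᵢˢᵃᵗ = 312.93 kPa
  T = 338.7 K: ΣzᵢPᵢˢᵃᵗ = 284.94 kPa
  T = 336.9 K: ΣzᵢPᵢˢᵃᵗ = 272.04 kPa
Interpolating between 335.0 K and 336.9 K gives T ≈ 335.9 K.

T = 335.9 K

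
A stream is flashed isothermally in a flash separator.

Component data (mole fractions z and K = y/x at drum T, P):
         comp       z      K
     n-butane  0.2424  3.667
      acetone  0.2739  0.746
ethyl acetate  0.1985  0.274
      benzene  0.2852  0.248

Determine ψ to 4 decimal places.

Rachford–Rice: g(ψ) = Σ zᵢ(Kᵢ−1)/(1+ψ(Kᵢ−1)) = 0.
g(0) = ΣzᵢKᵢ − 1 = 0.2183 and g(1) = 1 − Σzᵢ/Kᵢ = -1.3077, so a root lies in (0, 1).
Newton–Raphson from ψ = 0.46:
  ψ = 0.4600: g = -0.33273, g' = -0.9832 → ψ = 0.1216
  ψ = 0.1216: g = 0.02227, g' = -1.3232 → ψ = 0.1384
  ψ = 0.1384: g = 0.00047, g' = -1.2690 → ψ = 0.1388
Converged at ψ = 0.1388.

ψ = 0.1388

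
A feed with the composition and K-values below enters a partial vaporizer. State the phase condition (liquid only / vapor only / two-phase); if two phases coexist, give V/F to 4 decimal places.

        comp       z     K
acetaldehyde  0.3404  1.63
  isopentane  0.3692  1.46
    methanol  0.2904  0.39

two-phase, V/F = 0.6237

ΣzᵢKᵢ = 1.2071; Σzᵢ/Kᵢ = 1.2063.
Both exceed 1, so a two-phase solution exists.
Rachford–Rice: g(ψ) = Σ zᵢ(Kᵢ−1)/(1+ψ(Kᵢ−1)) = 0.
Iterate (Newton) starting at ψ = 0.54:
  ψ = 0.5400: g = 0.03190, g' = -0.3656 → ψ = 0.6272
  ψ = 0.6272: g = -0.00141, g' = -0.4000 → ψ = 0.6237
Converged at ψ = 0.6237.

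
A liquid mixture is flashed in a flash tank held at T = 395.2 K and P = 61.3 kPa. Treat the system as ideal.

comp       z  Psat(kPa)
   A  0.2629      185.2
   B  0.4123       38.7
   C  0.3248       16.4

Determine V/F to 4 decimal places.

V/F = 0.1281

Raoult's law: Kᵢ = Pᵢˢᵃᵗ/P = Pᵢˢᵃᵗ/61.3.
  K_A = 185.2/61.3 = 3.021207, K_B = 38.7/61.3 = 0.631321, K_C = 16.4/61.3 = 0.267537
Material balance + equilibrium reduce to Σ zᵢ(Kᵢ−1)/(1+V/F(Kᵢ−1)) = 0.
Feasibility: ΣzᵢKᵢ = 1.1415, Σzᵢ/Kᵢ = 1.9541 — both > 1, two phases present.
Iterate (Newton) starting at V/F = 0.36:
  V/F = 0.3600: g = -0.19080, g' = -0.7558 → V/F = 0.1075
  V/F = 0.1075: g = 0.01997, g' = -0.9908 → V/F = 0.1277
  V/F = 0.1277: g = 0.00040, g' = -0.9523 → V/F = 0.1281
Converged at V/F = 0.1281.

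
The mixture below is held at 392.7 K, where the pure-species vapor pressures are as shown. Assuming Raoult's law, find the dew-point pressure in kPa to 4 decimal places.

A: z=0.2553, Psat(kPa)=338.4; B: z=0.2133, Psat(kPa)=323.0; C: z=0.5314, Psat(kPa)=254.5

Pdew = 285.4843 kPa

At the dew point ψ → 1, so Σzᵢ/Kᵢ = 1 with Kᵢ = Pᵢˢᵃᵗ/P ⇒ 1/P = Σzᵢ/Pᵢˢᵃᵗ.
1/P = 0.2553/338.4 + 0.2133/323.0 + 0.5314/254.5 = 0.0035028 ⇒ P = 285.4843 kPa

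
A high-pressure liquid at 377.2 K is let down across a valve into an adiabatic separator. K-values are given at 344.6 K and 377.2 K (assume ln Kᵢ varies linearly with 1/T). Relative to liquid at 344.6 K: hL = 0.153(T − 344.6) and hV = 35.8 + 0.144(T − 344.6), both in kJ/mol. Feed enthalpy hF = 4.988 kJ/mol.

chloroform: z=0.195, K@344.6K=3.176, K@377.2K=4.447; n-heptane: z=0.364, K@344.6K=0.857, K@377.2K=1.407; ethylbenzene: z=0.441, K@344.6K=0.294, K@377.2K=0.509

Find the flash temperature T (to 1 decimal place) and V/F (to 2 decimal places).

Adiabatic flash: solve Rachford–Rice at each trial T, then check hF = ψ·hV(T) + (1−ψ)·hL(T).
  T = 344.6 K: K = (3.176, 0.857, 0.294), RR gives ψ = 0.058, H_out = 2.063 kJ/mol
  T = 377.2 K: K = (4.447, 1.407, 0.509), RR gives ψ = 0.663, H_out = 28.545 kJ/mol
  T = 360.9 K: K = (3.787, 1.110, 0.392), RR gives ψ = 0.310, H_out = 13.536 kJ/mol
  T = 352.8 K: K = (3.477, 0.979, 0.341), RR gives ψ = 0.176, H_out = 7.538 kJ/mol
  T = 348.7 K: K = (3.325, 0.917, 0.317), RR gives ψ = 0.115, H_out = 4.746 kJ/mol
  T = 350.8 K: K = (3.402, 0.948, 0.329), RR gives ψ = 0.146, H_out = 6.159 kJ/mol
Linear interpolation between T = 348.7 (H_out = 4.746) and T = 350.8 (H_out = 6.159) on hF = 4.988 gives T ≈ 349.1 K, at which ψ = 0.12.

T = 349.1 K, V/F = 0.12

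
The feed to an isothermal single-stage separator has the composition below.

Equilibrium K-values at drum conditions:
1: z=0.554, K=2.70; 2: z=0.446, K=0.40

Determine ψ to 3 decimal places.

ψ = 0.661

Let ψ = V/F and solve Σ zᵢ(Kᵢ−1)/(1+ψ(Kᵢ−1)) = 0.
Feasibility: ΣzᵢKᵢ = 1.674, Σzᵢ/Kᵢ = 1.320 — both > 1, two phases present.
Binary case is linear: z₁(K₁−1)(1+ψ(K₂−1)) + z₂(K₂−1)(1+ψ(K₁−1)) = 0
⇒ ψ = [z₁(K₁−1)+z₂(K₂−1)] / [−(K₁−1)(K₂−1)] = 0.6742/1.0200 = 0.661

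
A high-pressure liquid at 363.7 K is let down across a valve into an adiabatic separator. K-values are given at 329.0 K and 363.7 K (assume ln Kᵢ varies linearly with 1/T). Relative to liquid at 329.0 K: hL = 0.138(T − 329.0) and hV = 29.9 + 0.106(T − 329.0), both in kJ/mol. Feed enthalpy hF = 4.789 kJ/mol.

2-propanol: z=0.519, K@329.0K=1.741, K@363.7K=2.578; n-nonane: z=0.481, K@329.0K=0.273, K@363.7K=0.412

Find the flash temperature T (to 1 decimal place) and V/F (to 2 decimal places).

Adiabatic flash: solve Rachford–Rice at each trial T, then check hF = ψ·hV(T) + (1−ψ)·hL(T).
  T = 329.0 K: K = (1.741, 0.273), RR gives ψ = 0.065, H_out = 1.937 kJ/mol
  T = 363.7 K: K = (2.578, 0.412), RR gives ψ = 0.578, H_out = 21.424 kJ/mol
  T = 346.4 K: K = (2.141, 0.339), RR gives ψ = 0.364, H_out = 13.069 kJ/mol
  T = 337.7 K: K = (1.936, 0.305), RR gives ψ = 0.233, H_out = 8.096 kJ/mol
  T = 333.4 K: K = (1.838, 0.289), RR gives ψ = 0.156, H_out = 5.252 kJ/mol
  T = 331.2 K: K = (1.789, 0.281), RR gives ψ = 0.112, H_out = 3.654 kJ/mol
  T = 332.3 K: K = (1.814, 0.285), RR gives ψ = 0.135, H_out = 4.467 kJ/mol
  T = 332.9 K: K = (1.827, 0.287), RR gives ψ = 0.146, H_out = 4.898 kJ/mol
Linear interpolation between T = 332.3 (H_out = 4.467) and T = 332.9 (H_out = 4.898) on hF = 4.789 gives T ≈ 332.7 K, at which ψ = 0.14.

T = 332.7 K, V/F = 0.14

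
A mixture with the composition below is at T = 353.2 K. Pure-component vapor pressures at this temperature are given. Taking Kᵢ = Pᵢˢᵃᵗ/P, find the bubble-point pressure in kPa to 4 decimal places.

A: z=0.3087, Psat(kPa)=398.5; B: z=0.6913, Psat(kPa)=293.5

At the bubble point ψ → 0, so ΣzᵢKᵢ = 1 with Kᵢ = Pᵢˢᵃᵗ/P ⇒ P = ΣzᵢPᵢˢᵃᵗ.
P = 0.3087·398.5 + 0.6913·293.5 = 325.9135 kPa

Pbub = 325.9135 kPa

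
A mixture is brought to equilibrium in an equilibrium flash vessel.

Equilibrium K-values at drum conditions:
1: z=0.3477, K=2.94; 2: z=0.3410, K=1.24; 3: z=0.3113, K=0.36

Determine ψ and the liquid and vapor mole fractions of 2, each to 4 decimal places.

ψ = 0.6928, x_2 = 0.2924, y_2 = 0.3626

Rachford–Rice: g(ψ) = Σ zᵢ(Kᵢ−1)/(1+ψ(Kᵢ−1)) = 0.
Check two-phase: ΣzᵢKᵢ = 1.5571 > 1 and Σzᵢ/Kᵢ = 1.2580 > 1, so g(0) = 0.5571 > 0 and g(1) = -0.2580 < 0.
Iterate (Newton) starting at ψ = 0.5:
  ψ = 0.5000: g = 0.12249, g' = -0.6286 → ψ = 0.6949
  ψ = 0.6949: g = -0.00137, g' = -0.6653 → ψ = 0.6928
Converged at ψ = 0.6928.
Compositions from xᵢ = zᵢ/(1+ψ(Kᵢ−1)), yᵢ = Kᵢxᵢ:
  1: x = 0.1483, y = 0.4361
  2: x = 0.2924, y = 0.3626
  3: x = 0.5593, y = 0.2013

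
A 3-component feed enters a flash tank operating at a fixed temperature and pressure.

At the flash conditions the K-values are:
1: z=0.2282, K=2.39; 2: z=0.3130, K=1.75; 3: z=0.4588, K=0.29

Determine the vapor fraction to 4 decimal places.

Rachford–Rice: g(ψ) = Σ zᵢ(Kᵢ−1)/(1+ψ(Kᵢ−1)) = 0.
Check two-phase: ΣzᵢKᵢ = 1.2262 > 1 and Σzᵢ/Kᵢ = 1.8564 > 1, so g(0) = 0.2262 > 0 and g(1) = -0.8564 < 0.
Iterate (Newton) starting at ψ = 0.5:
  ψ = 0.5000: g = -0.14717, g' = -0.8025 → ψ = 0.3166
  ψ = 0.3166: g = -0.01024, g' = -0.7124 → ψ = 0.3022
Converged at ψ = 0.3022.

ψ = 0.3022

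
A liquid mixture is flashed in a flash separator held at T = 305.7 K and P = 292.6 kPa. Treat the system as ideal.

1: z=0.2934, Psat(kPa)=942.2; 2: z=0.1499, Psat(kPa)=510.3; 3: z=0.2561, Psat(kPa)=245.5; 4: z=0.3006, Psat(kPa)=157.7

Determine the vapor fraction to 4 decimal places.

Raoult's law: Kᵢ = Pᵢˢᵃᵗ/P = Pᵢˢᵃᵗ/292.6.
  K_1 = 942.2/292.6 = 3.220096, K_2 = 510.3/292.6 = 1.744019, K_3 = 245.5/292.6 = 0.839029, K_4 = 157.7/292.6 = 0.538961
Rachford–Rice: g(ψ) = Σ zᵢ(Kᵢ−1)/(1+ψ(Kᵢ−1)) = 0.
Feasibility: ΣzᵢKᵢ = 1.5831, Σzᵢ/Kᵢ = 1.0400 — both > 1, two phases present.
Newton iteration, ψ⁰ = 0.5:
  ψ = 0.5000: g = 0.16505, g' = -0.4846 → ψ = 0.8406
  ψ = 0.8406: g = 0.02193, g' = -0.3867 → ψ = 0.8973
  ψ = 0.8973: g = 0.00003, g' = -0.3863 → ψ = 0.8974
Converged at ψ = 0.8974.

ψ = 0.8974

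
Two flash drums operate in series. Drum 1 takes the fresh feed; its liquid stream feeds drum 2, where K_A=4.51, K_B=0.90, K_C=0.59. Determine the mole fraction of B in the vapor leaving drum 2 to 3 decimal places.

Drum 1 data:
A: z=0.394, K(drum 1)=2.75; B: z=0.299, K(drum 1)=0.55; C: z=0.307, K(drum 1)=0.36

y_B (drum 2) = 0.345

Drum 1:
Let ψ₁ = V/F and solve Σ zᵢ(Kᵢ−1)/(1+ψ₁(Kᵢ−1)) = 0.
g(0) = ΣzᵢKᵢ − 1 = 0.358 and g(1) = 1 − Σzᵢ/Kᵢ = -0.540, so a root lies in (0, 1).
Newton–Raphson from ψ₁ = 0.5:
  ψ₁ = 0.500: g = -0.0948, g' = -0.716 → ψ₁ = 0.368
  ψ₁ = 0.368: g = 0.0015, g' = -0.749 → ψ₁ = 0.370
Converged at ψ₁ = 0.370.
Drum-1 compositions:
  A: x = 0.239, y = 0.658
  B: x = 0.359, y = 0.197
  C: x = 0.402, y = 0.145
Drum-2 feed = drum-1 liquid: z₂ = (0.2393, 0.3586, 0.4021).
Drum 2:
Material balance + equilibrium reduce to Σ zᵢ(Kᵢ−1)/(1+ψ₂(Kᵢ−1)) = 0.
g(0) = ΣzᵢKᵢ − 1 = 0.639 and g(1) = 1 − Σzᵢ/Kᵢ = -0.133, so a root lies in (0, 1).
Newton iteration, ψ₂⁰ = 0.5:
  ψ₂ = 0.500: g = 0.0597, g' = -0.499 → ψ₂ = 0.620
  ψ₂ = 0.620: g = 0.0053, g' = -0.418 → ψ₂ = 0.632
Converged at ψ₂ = 0.632.
  A: x = 0.074, y = 0.335
  B: x = 0.383, y = 0.345
  C: x = 0.543, y = 0.320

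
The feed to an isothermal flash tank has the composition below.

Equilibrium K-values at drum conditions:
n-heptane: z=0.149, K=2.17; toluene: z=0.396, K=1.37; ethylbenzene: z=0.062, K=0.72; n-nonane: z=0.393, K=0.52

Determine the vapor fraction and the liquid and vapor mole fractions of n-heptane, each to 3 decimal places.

ψ = 0.376, x_n-heptane = 0.103, y_n-heptane = 0.224

Material balance + equilibrium reduce to Σ zᵢ(Kᵢ−1)/(1+ψ(Kᵢ−1)) = 0.
Check two-phase: ΣzᵢKᵢ = 1.115 > 1 and Σzᵢ/Kᵢ = 1.200 > 1, so g(0) = 0.115 > 0 and g(1) = -0.200 < 0.
Iterate (Newton) starting at ψ = 0.5:
  ψ = 0.500: g = -0.0348, g' = -0.283 → ψ = 0.377
  ψ = 0.377: g = -0.0002, g' = -0.281 → ψ = 0.376
Converged at ψ = 0.376.
Compositions from xᵢ = zᵢ/(1+ψ(Kᵢ−1)), yᵢ = Kᵢxᵢ:
  n-heptane: x = 0.103, y = 0.224
  toluene: x = 0.348, y = 0.476
  ethylbenzene: x = 0.069, y = 0.050
  n-nonane: x = 0.480, y = 0.249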